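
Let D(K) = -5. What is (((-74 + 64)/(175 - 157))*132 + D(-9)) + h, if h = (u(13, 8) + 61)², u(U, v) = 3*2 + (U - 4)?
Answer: 17093/3 ≈ 5697.7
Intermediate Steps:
u(U, v) = 2 + U (u(U, v) = 6 + (-4 + U) = 2 + U)
h = 5776 (h = ((2 + 13) + 61)² = (15 + 61)² = 76² = 5776)
(((-74 + 64)/(175 - 157))*132 + D(-9)) + h = (((-74 + 64)/(175 - 157))*132 - 5) + 5776 = (-10/18*132 - 5) + 5776 = (-10*1/18*132 - 5) + 5776 = (-5/9*132 - 5) + 5776 = (-220/3 - 5) + 5776 = -235/3 + 5776 = 17093/3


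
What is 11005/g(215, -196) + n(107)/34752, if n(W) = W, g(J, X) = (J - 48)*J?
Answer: 77257519/249554112 ≈ 0.30958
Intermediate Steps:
g(J, X) = J*(-48 + J) (g(J, X) = (-48 + J)*J = J*(-48 + J))
11005/g(215, -196) + n(107)/34752 = 11005/((215*(-48 + 215))) + 107/34752 = 11005/((215*167)) + 107*(1/34752) = 11005/35905 + 107/34752 = 11005*(1/35905) + 107/34752 = 2201/7181 + 107/34752 = 77257519/249554112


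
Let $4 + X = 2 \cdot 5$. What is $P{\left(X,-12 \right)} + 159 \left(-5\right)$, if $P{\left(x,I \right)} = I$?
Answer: $-807$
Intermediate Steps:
$X = 6$ ($X = -4 + 2 \cdot 5 = -4 + 10 = 6$)
$P{\left(X,-12 \right)} + 159 \left(-5\right) = -12 + 159 \left(-5\right) = -12 - 795 = -807$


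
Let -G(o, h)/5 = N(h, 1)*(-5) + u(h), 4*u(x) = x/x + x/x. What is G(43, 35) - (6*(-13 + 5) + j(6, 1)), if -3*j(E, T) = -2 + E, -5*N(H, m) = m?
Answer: 251/6 ≈ 41.833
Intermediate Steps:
u(x) = 1/2 (u(x) = (x/x + x/x)/4 = (1 + 1)/4 = (1/4)*2 = 1/2)
N(H, m) = -m/5
j(E, T) = 2/3 - E/3 (j(E, T) = -(-2 + E)/3 = 2/3 - E/3)
G(o, h) = -15/2 (G(o, h) = -5*(-1/5*1*(-5) + 1/2) = -5*(-1/5*(-5) + 1/2) = -5*(1 + 1/2) = -5*3/2 = -15/2)
G(43, 35) - (6*(-13 + 5) + j(6, 1)) = -15/2 - (6*(-13 + 5) + (2/3 - 1/3*6)) = -15/2 - (6*(-8) + (2/3 - 2)) = -15/2 - (-48 - 4/3) = -15/2 - 1*(-148/3) = -15/2 + 148/3 = 251/6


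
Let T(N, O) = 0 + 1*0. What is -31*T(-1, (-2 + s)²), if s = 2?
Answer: 0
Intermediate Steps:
T(N, O) = 0 (T(N, O) = 0 + 0 = 0)
-31*T(-1, (-2 + s)²) = -31*0 = 0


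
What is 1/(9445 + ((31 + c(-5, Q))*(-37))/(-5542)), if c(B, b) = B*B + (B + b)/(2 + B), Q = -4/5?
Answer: 83130/785195003 ≈ 0.00010587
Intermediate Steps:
Q = -4/5 (Q = -4*1/5 = -4/5 ≈ -0.80000)
c(B, b) = B**2 + (B + b)/(2 + B)
1/(9445 + ((31 + c(-5, Q))*(-37))/(-5542)) = 1/(9445 + ((31 + (-5 - 4/5 + (-5)**3 + 2*(-5)**2)/(2 - 5))*(-37))/(-5542)) = 1/(9445 + ((31 + (-5 - 4/5 - 125 + 2*25)/(-3))*(-37))*(-1/5542)) = 1/(9445 + ((31 - (-5 - 4/5 - 125 + 50)/3)*(-37))*(-1/5542)) = 1/(9445 + ((31 - 1/3*(-404/5))*(-37))*(-1/5542)) = 1/(9445 + ((31 + 404/15)*(-37))*(-1/5542)) = 1/(9445 + ((869/15)*(-37))*(-1/5542)) = 1/(9445 - 32153/15*(-1/5542)) = 1/(9445 + 32153/83130) = 1/(785195003/83130) = 83130/785195003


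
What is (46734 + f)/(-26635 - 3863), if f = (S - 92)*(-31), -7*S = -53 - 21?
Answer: -57468/35581 ≈ -1.6151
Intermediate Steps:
S = 74/7 (S = -(-53 - 21)/7 = -1/7*(-74) = 74/7 ≈ 10.571)
f = 17670/7 (f = (74/7 - 92)*(-31) = -570/7*(-31) = 17670/7 ≈ 2524.3)
(46734 + f)/(-26635 - 3863) = (46734 + 17670/7)/(-26635 - 3863) = (344808/7)/(-30498) = (344808/7)*(-1/30498) = -57468/35581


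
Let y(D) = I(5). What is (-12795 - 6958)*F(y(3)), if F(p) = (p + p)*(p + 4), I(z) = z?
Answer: -1777770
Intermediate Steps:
y(D) = 5
F(p) = 2*p*(4 + p) (F(p) = (2*p)*(4 + p) = 2*p*(4 + p))
(-12795 - 6958)*F(y(3)) = (-12795 - 6958)*(2*5*(4 + 5)) = -39506*5*9 = -19753*90 = -1777770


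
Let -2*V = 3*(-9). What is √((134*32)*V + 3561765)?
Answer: √3619653 ≈ 1902.5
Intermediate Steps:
V = 27/2 (V = -3*(-9)/2 = -½*(-27) = 27/2 ≈ 13.500)
√((134*32)*V + 3561765) = √((134*32)*(27/2) + 3561765) = √(4288*(27/2) + 3561765) = √(57888 + 3561765) = √3619653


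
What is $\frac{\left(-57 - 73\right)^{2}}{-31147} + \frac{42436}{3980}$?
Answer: $\frac{313623023}{30991265} \approx 10.12$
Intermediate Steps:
$\frac{\left(-57 - 73\right)^{2}}{-31147} + \frac{42436}{3980} = \left(-130\right)^{2} \left(- \frac{1}{31147}\right) + 42436 \cdot \frac{1}{3980} = 16900 \left(- \frac{1}{31147}\right) + \frac{10609}{995} = - \frac{16900}{31147} + \frac{10609}{995} = \frac{313623023}{30991265}$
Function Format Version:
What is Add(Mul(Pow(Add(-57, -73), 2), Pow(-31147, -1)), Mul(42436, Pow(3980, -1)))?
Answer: Rational(313623023, 30991265) ≈ 10.120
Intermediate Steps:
Add(Mul(Pow(Add(-57, -73), 2), Pow(-31147, -1)), Mul(42436, Pow(3980, -1))) = Add(Mul(Pow(-130, 2), Rational(-1, 31147)), Mul(42436, Rational(1, 3980))) = Add(Mul(16900, Rational(-1, 31147)), Rational(10609, 995)) = Add(Rational(-16900, 31147), Rational(10609, 995)) = Rational(313623023, 30991265)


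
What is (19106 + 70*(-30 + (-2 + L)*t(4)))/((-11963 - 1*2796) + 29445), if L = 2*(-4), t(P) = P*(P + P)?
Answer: -2697/7343 ≈ -0.36729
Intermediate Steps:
t(P) = 2*P² (t(P) = P*(2*P) = 2*P²)
L = -8
(19106 + 70*(-30 + (-2 + L)*t(4)))/((-11963 - 1*2796) + 29445) = (19106 + 70*(-30 + (-2 - 8)*(2*4²)))/((-11963 - 1*2796) + 29445) = (19106 + 70*(-30 - 20*16))/((-11963 - 2796) + 29445) = (19106 + 70*(-30 - 10*32))/(-14759 + 29445) = (19106 + 70*(-30 - 320))/14686 = (19106 + 70*(-350))*(1/14686) = (19106 - 24500)*(1/14686) = -5394*1/14686 = -2697/7343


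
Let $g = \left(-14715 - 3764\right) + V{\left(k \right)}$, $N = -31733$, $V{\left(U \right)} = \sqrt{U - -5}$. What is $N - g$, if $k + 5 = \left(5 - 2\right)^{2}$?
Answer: $-13257$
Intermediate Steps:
$k = 4$ ($k = -5 + \left(5 - 2\right)^{2} = -5 + 3^{2} = -5 + 9 = 4$)
$V{\left(U \right)} = \sqrt{5 + U}$ ($V{\left(U \right)} = \sqrt{U + 5} = \sqrt{5 + U}$)
$g = -18476$ ($g = \left(-14715 - 3764\right) + \sqrt{5 + 4} = -18479 + \sqrt{9} = -18479 + 3 = -18476$)
$N - g = -31733 - -18476 = -31733 + 18476 = -13257$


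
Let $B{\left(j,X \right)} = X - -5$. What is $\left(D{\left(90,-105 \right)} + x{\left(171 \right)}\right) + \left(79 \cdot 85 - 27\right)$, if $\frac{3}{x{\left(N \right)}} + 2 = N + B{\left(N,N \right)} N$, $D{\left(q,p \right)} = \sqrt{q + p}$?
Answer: $\frac{202412323}{30265} + i \sqrt{15} \approx 6688.0 + 3.873 i$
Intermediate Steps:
$D{\left(q,p \right)} = \sqrt{p + q}$
$B{\left(j,X \right)} = 5 + X$ ($B{\left(j,X \right)} = X + 5 = 5 + X$)
$x{\left(N \right)} = \frac{3}{-2 + N + N \left(5 + N\right)}$ ($x{\left(N \right)} = \frac{3}{-2 + \left(N + \left(5 + N\right) N\right)} = \frac{3}{-2 + \left(N + N \left(5 + N\right)\right)} = \frac{3}{-2 + N + N \left(5 + N\right)}$)
$\left(D{\left(90,-105 \right)} + x{\left(171 \right)}\right) + \left(79 \cdot 85 - 27\right) = \left(\sqrt{-105 + 90} + \frac{3}{-2 + 171 + 171 \left(5 + 171\right)}\right) + \left(79 \cdot 85 - 27\right) = \left(\sqrt{-15} + \frac{3}{-2 + 171 + 171 \cdot 176}\right) + \left(6715 - 27\right) = \left(i \sqrt{15} + \frac{3}{-2 + 171 + 30096}\right) + 6688 = \left(i \sqrt{15} + \frac{3}{30265}\right) + 6688 = \left(\frac{3}{30265} + i \sqrt{15}\right) + 6688 = \frac{202412323}{30265} + i \sqrt{15}$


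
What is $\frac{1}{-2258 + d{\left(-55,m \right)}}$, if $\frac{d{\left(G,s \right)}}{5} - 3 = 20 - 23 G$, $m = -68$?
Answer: $\frac{1}{4182} \approx 0.00023912$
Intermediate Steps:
$d{\left(G,s \right)} = 115 - 115 G$ ($d{\left(G,s \right)} = 15 + 5 \left(20 - 23 G\right) = 15 - \left(-100 + 115 G\right) = 115 - 115 G$)
$\frac{1}{-2258 + d{\left(-55,m \right)}} = \frac{1}{-2258 + \left(115 - -6325\right)} = \frac{1}{-2258 + \left(115 + 6325\right)} = \frac{1}{-2258 + 6440} = \frac{1}{4182}$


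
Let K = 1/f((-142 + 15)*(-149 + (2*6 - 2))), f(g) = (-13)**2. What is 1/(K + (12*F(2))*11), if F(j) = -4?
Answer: -169/89231 ≈ -0.0018940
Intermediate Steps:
f(g) = 169
K = 1/169 ≈ 0.0059172
1/(K + (12*F(2))*11) = 1/(1/169 + (12*(-4))*11) = 1/(1/169 - 48*11) = 1/(1/169 - 528) = 1/(-89231/169) = -169/89231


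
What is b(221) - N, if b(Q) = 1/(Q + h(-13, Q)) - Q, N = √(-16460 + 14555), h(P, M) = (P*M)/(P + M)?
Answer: -732599/3315 - I*√1905 ≈ -221.0 - 43.646*I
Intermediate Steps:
h(P, M) = M*P/(M + P) (h(P, M) = (M*P)/(M + P) = M*P/(M + P))
N = I*√1905 (N = √(-1905) = I*√1905 ≈ 43.646*I)
b(Q) = 1/(Q - 13*Q/(-13 + Q)) - Q (b(Q) = 1/(Q + Q*(-13)/(Q - 13)) - Q = 1/(Q + Q*(-13)/(-13 + Q)) - Q = 1/(Q - 13*Q/(-13 + Q)) - Q)
b(221) - N = (-13 + 221 - 1*221³ + 26*221²)/(221*(-26 + 221)) - I*√1905 = (1/221)*(-13 + 221 - 1*10793861 + 26*48841)/195 - I*√1905 = (1/221)*(1/195)*(-13 + 221 - 10793861 + 1269866) - I*√1905 = (1/221)*(1/195)*(-9523787) - I*√1905 = -732599/3315 - I*√1905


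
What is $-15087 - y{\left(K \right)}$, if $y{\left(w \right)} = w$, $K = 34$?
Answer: $-15121$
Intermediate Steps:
$-15087 - y{\left(K \right)} = -15087 - 34 = -15121$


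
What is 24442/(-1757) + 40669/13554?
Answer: -1035185/94878 ≈ -10.911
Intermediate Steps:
24442/(-1757) + 40669/13554 = 24442*(-1/1757) + 40669*(1/13554) = -24442/1757 + 40669/13554 = -1035185/94878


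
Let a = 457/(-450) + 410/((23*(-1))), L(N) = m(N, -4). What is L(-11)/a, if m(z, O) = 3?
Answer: -31050/195011 ≈ -0.15922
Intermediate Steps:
L(N) = 3
a = -195011/10350 (a = 457*(-1/450) + 410/(-23) = -457/450 + 410*(-1/23) = -457/450 - 410/23 = -195011/10350 ≈ -18.842)
L(-11)/a = 3/(-195011/10350) = 3*(-10350/195011) = -31050/195011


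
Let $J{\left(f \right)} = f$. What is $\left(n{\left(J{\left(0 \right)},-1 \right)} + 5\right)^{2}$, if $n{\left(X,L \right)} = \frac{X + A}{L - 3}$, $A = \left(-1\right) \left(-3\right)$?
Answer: $\frac{289}{16} \approx 18.063$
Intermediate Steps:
$A = 3$
$n{\left(X,L \right)} = \frac{3 + X}{-3 + L}$ ($n{\left(X,L \right)} = \frac{X + 3}{L - 3} = \frac{3 + X}{-3 + L}$)
$\left(n{\left(J{\left(0 \right)},-1 \right)} + 5\right)^{2} = \left(\frac{3 + 0}{-3 - 1} + 5\right)^{2} = \left(\frac{1}{-4} \cdot 3 + 5\right)^{2} = \left(\left(- \frac{1}{4}\right) 3 + 5\right)^{2} = \left(- \frac{3}{4} + 5\right)^{2} = \left(\frac{17}{4}\right)^{2} = \frac{289}{16}$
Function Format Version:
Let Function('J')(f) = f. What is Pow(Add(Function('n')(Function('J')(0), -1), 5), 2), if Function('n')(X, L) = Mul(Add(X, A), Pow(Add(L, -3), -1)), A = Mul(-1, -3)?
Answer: Rational(289, 16) ≈ 18.063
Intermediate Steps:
A = 3
Function('n')(X, L) = Mul(Pow(Add(-3, L), -1), Add(3, X)) (Function('n')(X, L) = Mul(Add(X, 3), Pow(Add(L, -3), -1)) = Mul(Add(3, X), Pow(Add(-3, L), -1)) = Mul(Pow(Add(-3, L), -1), Add(3, X)))
Pow(Add(Function('n')(Function('J')(0), -1), 5), 2) = Pow(Add(Mul(Pow(Add(-3, -1), -1), Add(3, 0)), 5), 2) = Pow(Add(Mul(Pow(-4, -1), 3), 5), 2) = Pow(Add(Mul(Rational(-1, 4), 3), 5), 2) = Pow(Add(Rational(-3, 4), 5), 2) = Pow(Rational(17, 4), 2) = Rational(289, 16)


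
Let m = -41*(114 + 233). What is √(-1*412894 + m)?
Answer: I*√427121 ≈ 653.54*I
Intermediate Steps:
m = -14227 (m = -41*347 = -14227)
√(-1*412894 + m) = √(-1*412894 - 14227) = √(-412894 - 14227) = √(-427121) = I*√427121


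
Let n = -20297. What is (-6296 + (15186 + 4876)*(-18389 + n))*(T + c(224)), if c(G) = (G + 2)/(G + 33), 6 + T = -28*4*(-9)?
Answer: -200038413168720/257 ≈ -7.7836e+11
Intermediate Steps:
T = 1002 (T = -6 - 28*4*(-9) = -6 - 112*(-9) = -6 + 1008 = 1002)
c(G) = (2 + G)/(33 + G)
(-6296 + (15186 + 4876)*(-18389 + n))*(T + c(224)) = (-6296 + (15186 + 4876)*(-18389 - 20297))*(1002 + (2 + 224)/(33 + 224)) = (-6296 + 20062*(-38686))*(1002 + 226/257) = (-6296 - 776118532)*(1002 + (1/257)*226) = -776124828*(1002 + 226/257) = -776124828*257740/257 = -200038413168720/257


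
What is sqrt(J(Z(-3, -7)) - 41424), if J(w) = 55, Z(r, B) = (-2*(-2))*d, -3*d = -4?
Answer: I*sqrt(41369) ≈ 203.39*I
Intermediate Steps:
d = 4/3 (d = -1/3*(-4) = 4/3 ≈ 1.3333)
Z(r, B) = 16/3 (Z(r, B) = -2*(-2)*(4/3) = 4*(4/3) = 16/3)
sqrt(J(Z(-3, -7)) - 41424) = sqrt(55 - 41424) = sqrt(-41369) = I*sqrt(41369)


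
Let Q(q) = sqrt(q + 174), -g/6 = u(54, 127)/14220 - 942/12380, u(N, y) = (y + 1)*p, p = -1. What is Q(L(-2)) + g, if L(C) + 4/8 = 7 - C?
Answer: 374497/733515 + sqrt(730)/2 ≈ 14.020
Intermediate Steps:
u(N, y) = -1 - y (u(N, y) = (y + 1)*(-1) = (1 + y)*(-1) = -1 - y)
L(C) = 13/2 - C (L(C) = -1/2 + (7 - C) = 13/2 - C)
g = 374497/733515 (g = -6*((-1 - 1*127)/14220 - 942/12380) = -6*((-1 - 127)*(1/14220) - 942*1/12380) = -6*(-128*1/14220 - 471/6190) = -6*(-32/3555 - 471/6190) = -6*(-374497/4401090) = 374497/733515 ≈ 0.51055)
Q(q) = sqrt(174 + q)
Q(L(-2)) + g = sqrt(174 + (13/2 - 1*(-2))) + 374497/733515 = sqrt(174 + (13/2 + 2)) + 374497/733515 = sqrt(174 + 17/2) + 374497/733515 = sqrt(365/2) + 374497/733515 = sqrt(730)/2 + 374497/733515 = 374497/733515 + sqrt(730)/2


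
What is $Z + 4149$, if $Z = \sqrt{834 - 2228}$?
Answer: $4149 + i \sqrt{1394} \approx 4149.0 + 37.336 i$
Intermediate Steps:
$Z = i \sqrt{1394}$ ($Z = \sqrt{-1394} = i \sqrt{1394} \approx 37.336 i$)
$Z + 4149 = i \sqrt{1394} + 4149 = 4149 + i \sqrt{1394}$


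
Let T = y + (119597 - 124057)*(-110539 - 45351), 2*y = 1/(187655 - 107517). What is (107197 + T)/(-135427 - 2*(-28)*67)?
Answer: -111452179460773/21104342300 ≈ -5281.0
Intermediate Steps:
y = 1/160276 (y = 1/(2*(187655 - 107517)) = (½)/80138 = (½)*(1/80138) = 1/160276 ≈ 6.2392e-6)
T = 111434998354401/160276 (T = 1/160276 + (119597 - 124057)*(-110539 - 45351) = 1/160276 - 4460*(-155890) = 1/160276 + 695269400 = 111434998354401/160276 ≈ 6.9527e+8)
(107197 + T)/(-135427 - 2*(-28)*67) = (107197 + 111434998354401/160276)/(-135427 - 2*(-28)*67) = 111452179460773/(160276*(-135427 + 56*67)) = 111452179460773/(160276*(-135427 + 3752)) = (111452179460773/160276)/(-131675) = (111452179460773/160276)*(-1/131675) = -111452179460773/21104342300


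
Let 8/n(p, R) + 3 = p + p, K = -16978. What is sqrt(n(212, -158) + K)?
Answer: I*sqrt(3009194330)/421 ≈ 130.3*I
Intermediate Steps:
n(p, R) = 8/(-3 + 2*p) (n(p, R) = 8/(-3 + (p + p)) = 8/(-3 + 2*p))
sqrt(n(212, -158) + K) = sqrt(8/(-3 + 2*212) - 16978) = sqrt(8/(-3 + 424) - 16978) = sqrt(8/421 - 16978) = sqrt(-7147730/421) = I*sqrt(3009194330)/421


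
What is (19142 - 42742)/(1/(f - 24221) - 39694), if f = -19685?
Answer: 207236320/348560953 ≈ 0.59455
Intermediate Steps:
(19142 - 42742)/(1/(f - 24221) - 39694) = (19142 - 42742)/(1/(-19685 - 24221) - 39694) = -23600/(1/(-43906) - 39694) = -23600/(-1/43906 - 39694) = -23600/(-1742804765/43906) = -23600*(-43906/1742804765) = 207236320/348560953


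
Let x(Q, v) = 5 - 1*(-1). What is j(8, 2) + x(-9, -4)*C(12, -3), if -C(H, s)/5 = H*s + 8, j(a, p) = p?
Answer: 842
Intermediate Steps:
x(Q, v) = 6 (x(Q, v) = 5 + 1 = 6)
C(H, s) = -40 - 5*H*s (C(H, s) = -5*(H*s + 8) = -5*(8 + H*s) = -40 - 5*H*s)
j(8, 2) + x(-9, -4)*C(12, -3) = 2 + 6*(-40 - 5*12*(-3)) = 2 + 6*(-40 + 180) = 2 + 6*140 = 2 + 840 = 842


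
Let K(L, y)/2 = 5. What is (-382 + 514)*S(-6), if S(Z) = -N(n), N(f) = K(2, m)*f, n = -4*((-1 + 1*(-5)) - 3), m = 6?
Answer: -47520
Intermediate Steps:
n = 36 (n = -4*((-1 - 5) - 3) = -4*(-6 - 3) = -4*(-9) = 36)
K(L, y) = 10 (K(L, y) = 2*5 = 10)
N(f) = 10*f
S(Z) = -360 (S(Z) = -10*36 = -1*360 = -360)
(-382 + 514)*S(-6) = (-382 + 514)*(-360) = 132*(-360) = -47520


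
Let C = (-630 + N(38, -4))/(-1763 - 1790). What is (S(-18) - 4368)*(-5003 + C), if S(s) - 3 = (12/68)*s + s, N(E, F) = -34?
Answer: 1325392502175/60401 ≈ 2.1943e+7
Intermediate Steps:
C = 664/3553 (C = (-630 - 34)/(-1763 - 1790) = -664/(-3553) = -664*(-1/3553) = 664/3553 ≈ 0.18688)
S(s) = 3 + 20*s/17 (S(s) = 3 + ((12/68)*s + s) = 3 + ((12*(1/68))*s + s) = 3 + (3*s/17 + s) = 3 + 20*s/17)
(S(-18) - 4368)*(-5003 + C) = ((3 + (20/17)*(-18)) - 4368)*(-5003 + 664/3553) = ((3 - 360/17) - 4368)*(-17774995/3553) = (-309/17 - 4368)*(-17774995/3553) = -74565/17*(-17774995/3553) = 1325392502175/60401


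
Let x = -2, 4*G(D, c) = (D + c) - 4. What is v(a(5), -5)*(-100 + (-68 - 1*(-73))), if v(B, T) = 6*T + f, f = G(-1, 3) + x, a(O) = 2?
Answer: 6175/2 ≈ 3087.5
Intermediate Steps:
G(D, c) = -1 + D/4 + c/4 (G(D, c) = ((D + c) - 4)/4 = (-4 + D + c)/4 = -1 + D/4 + c/4)
f = -5/2 (f = (-1 + (¼)*(-1) + (¼)*3) - 2 = (-1 - ¼ + ¾) - 2 = -½ - 2 = -5/2 ≈ -2.5000)
v(B, T) = -5/2 + 6*T (v(B, T) = 6*T - 5/2 = -5/2 + 6*T)
v(a(5), -5)*(-100 + (-68 - 1*(-73))) = (-5/2 + 6*(-5))*(-100 + (-68 - 1*(-73))) = (-5/2 - 30)*(-100 + (-68 + 73)) = -65*(-100 + 5)/2 = -65/2*(-95) = 6175/2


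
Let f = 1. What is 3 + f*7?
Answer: 10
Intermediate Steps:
3 + f*7 = 3 + 1*7 = 3 + 7 = 10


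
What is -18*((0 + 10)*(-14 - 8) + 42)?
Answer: 3204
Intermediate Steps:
-18*((0 + 10)*(-14 - 8) + 42) = -18*(10*(-22) + 42) = -18*(-220 + 42) = -18*(-178) = 3204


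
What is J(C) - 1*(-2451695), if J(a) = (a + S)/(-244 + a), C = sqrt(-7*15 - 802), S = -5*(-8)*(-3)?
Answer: 148187831072/60443 - 124*I*sqrt(907)/60443 ≈ 2.4517e+6 - 0.061784*I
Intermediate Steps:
S = -120 (S = 40*(-3) = -120)
C = I*sqrt(907) (C = sqrt(-105 - 802) = sqrt(-907) = I*sqrt(907) ≈ 30.116*I)
J(a) = (-120 + a)/(-244 + a) (J(a) = (a - 120)/(-244 + a) = (-120 + a)/(-244 + a))
J(C) - 1*(-2451695) = (-120 + I*sqrt(907))/(-244 + I*sqrt(907)) - 1*(-2451695) = (-120 + I*sqrt(907))/(-244 + I*sqrt(907)) + 2451695 = 2451695 + (-120 + I*sqrt(907))/(-244 + I*sqrt(907))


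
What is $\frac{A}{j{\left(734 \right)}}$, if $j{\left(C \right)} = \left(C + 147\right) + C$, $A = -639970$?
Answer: $- \frac{127994}{323} \approx -396.27$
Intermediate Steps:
$j{\left(C \right)} = 147 + 2 C$ ($j{\left(C \right)} = \left(147 + C\right) + C = 147 + 2 C$)
$\frac{A}{j{\left(734 \right)}} = - \frac{639970}{147 + 2 \cdot 734} = - \frac{639970}{147 + 1468} = - \frac{639970}{1615} = \left(-639970\right) \frac{1}{1615} = - \frac{127994}{323}$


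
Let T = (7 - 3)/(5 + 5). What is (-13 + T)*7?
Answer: -441/5 ≈ -88.200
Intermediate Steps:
T = ⅖ (T = 4/10 = 4*(⅒) = ⅖ ≈ 0.40000)
(-13 + T)*7 = (-13 + ⅖)*7 = -63/5*7 = -441/5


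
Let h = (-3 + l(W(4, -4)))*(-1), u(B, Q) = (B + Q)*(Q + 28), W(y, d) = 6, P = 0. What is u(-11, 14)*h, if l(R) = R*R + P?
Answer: -4158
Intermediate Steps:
l(R) = R² (l(R) = R*R + 0 = R² + 0 = R²)
u(B, Q) = (28 + Q)*(B + Q) (u(B, Q) = (B + Q)*(28 + Q) = (28 + Q)*(B + Q))
h = -33 (h = (-3 + 6²)*(-1) = (-3 + 36)*(-1) = 33*(-1) = -33)
u(-11, 14)*h = (14² + 28*(-11) + 28*14 - 11*14)*(-33) = (196 - 308 + 392 - 154)*(-33) = 126*(-33) = -4158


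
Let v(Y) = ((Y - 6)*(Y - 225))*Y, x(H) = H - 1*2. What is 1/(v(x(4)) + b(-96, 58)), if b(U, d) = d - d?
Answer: 1/1784 ≈ 0.00056054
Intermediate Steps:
x(H) = -2 + H (x(H) = H - 2 = -2 + H)
v(Y) = Y*(-225 + Y)*(-6 + Y) (v(Y) = ((-6 + Y)*(-225 + Y))*Y = ((-225 + Y)*(-6 + Y))*Y = Y*(-225 + Y)*(-6 + Y))
b(U, d) = 0
1/(v(x(4)) + b(-96, 58)) = 1/((-2 + 4)*(1350 + (-2 + 4)**2 - 231*(-2 + 4)) + 0) = 1/(2*(1350 + 2**2 - 231*2) + 0) = 1/(2*(1350 + 4 - 462) + 0) = 1/(2*892 + 0) = 1/(1784 + 0) = 1/1784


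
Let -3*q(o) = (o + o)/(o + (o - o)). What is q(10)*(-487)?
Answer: 974/3 ≈ 324.67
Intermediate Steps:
q(o) = -⅔ (q(o) = -(o + o)/(3*(o + (o - o))) = -2*o/(3*(o + 0)) = -2*o/(3*o) = -⅓*2 = -⅔)
q(10)*(-487) = -⅔*(-487) = 974/3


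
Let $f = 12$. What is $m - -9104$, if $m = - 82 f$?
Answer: $8120$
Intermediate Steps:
$m = -984$ ($m = \left(-82\right) 12 = -984$)
$m - -9104 = -984 - -9104 = -984 + 9104 = 8120$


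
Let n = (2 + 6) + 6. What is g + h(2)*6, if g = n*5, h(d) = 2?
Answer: 82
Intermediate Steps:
n = 14 (n = 8 + 6 = 14)
g = 70 (g = 14*5 = 70)
g + h(2)*6 = 70 + 2*6 = 70 + 12 = 82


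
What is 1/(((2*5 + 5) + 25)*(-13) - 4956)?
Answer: -1/5476 ≈ -0.00018262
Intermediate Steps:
1/(((2*5 + 5) + 25)*(-13) - 4956) = 1/(((10 + 5) + 25)*(-13) - 4956) = 1/((15 + 25)*(-13) - 4956) = 1/(40*(-13) - 4956) = 1/(-520 - 4956) = 1/(-5476) = -1/5476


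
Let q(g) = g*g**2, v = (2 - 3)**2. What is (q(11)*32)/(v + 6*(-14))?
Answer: -42592/83 ≈ -513.16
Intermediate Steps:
v = 1 (v = (-1)**2 = 1)
q(g) = g**3
(q(11)*32)/(v + 6*(-14)) = (11**3*32)/(1 + 6*(-14)) = (1331*32)/(1 - 84) = 42592/(-83) = 42592*(-1/83) = -42592/83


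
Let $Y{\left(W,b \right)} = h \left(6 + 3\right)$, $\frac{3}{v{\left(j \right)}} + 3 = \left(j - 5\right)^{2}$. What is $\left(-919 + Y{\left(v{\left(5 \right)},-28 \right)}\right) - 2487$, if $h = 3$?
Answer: $-3379$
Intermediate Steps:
$v{\left(j \right)} = \frac{3}{-3 + \left(-5 + j\right)^{2}}$ ($v{\left(j \right)} = \frac{3}{-3 + \left(j - 5\right)^{2}} = \frac{3}{-3 + \left(-5 + j\right)^{2}}$)
$Y{\left(W,b \right)} = 27$ ($Y{\left(W,b \right)} = 3 \left(6 + 3\right) = 3 \cdot 9 = 27$)
$\left(-919 + Y{\left(v{\left(5 \right)},-28 \right)}\right) - 2487 = \left(-919 + 27\right) - 2487 = -892 - 2487 = -3379$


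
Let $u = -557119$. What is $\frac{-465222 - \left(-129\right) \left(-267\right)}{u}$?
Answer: $\frac{499665}{557119} \approx 0.89687$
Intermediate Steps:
$\frac{-465222 - \left(-129\right) \left(-267\right)}{u} = \frac{-465222 - \left(-129\right) \left(-267\right)}{-557119} = \left(-465222 - 34443\right) \left(- \frac{1}{557119}\right) = \left(-499665\right) \left(- \frac{1}{557119}\right) = \frac{499665}{557119}$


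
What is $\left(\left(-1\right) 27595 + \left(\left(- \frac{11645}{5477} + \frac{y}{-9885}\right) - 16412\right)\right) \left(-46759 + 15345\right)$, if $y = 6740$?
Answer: $\frac{14970011141912696}{10828029} \approx 1.3825 \cdot 10^{9}$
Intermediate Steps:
$\left(\left(-1\right) 27595 + \left(\left(- \frac{11645}{5477} + \frac{y}{-9885}\right) - 16412\right)\right) \left(-46759 + 15345\right) = \left(\left(-1\right) 27595 + \left(\left(- \frac{11645}{5477} + \frac{6740}{-9885}\right) - 16412\right)\right) \left(-46759 + 15345\right) = \left(-27595 + \left(\left(\left(-11645\right) \frac{1}{5477} + 6740 \left(- \frac{1}{9885}\right)\right) - 16412\right)\right) \left(-31414\right) = \left(-27595 - \frac{177740017109}{10828029}\right) \left(-31414\right) = \left(- \frac{476539477364}{10828029}\right) \left(-31414\right) = \frac{14970011141912696}{10828029}$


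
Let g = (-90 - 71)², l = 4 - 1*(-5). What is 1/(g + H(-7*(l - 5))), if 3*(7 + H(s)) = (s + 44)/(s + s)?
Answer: 21/544192 ≈ 3.8589e-5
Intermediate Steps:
l = 9 (l = 4 + 5 = 9)
H(s) = -7 + (44 + s)/(6*s) (H(s) = -7 + ((s + 44)/(s + s))/3 = -7 + ((44 + s)/((2*s)))/3 = -7 + ((44 + s)*(1/(2*s)))/3 = -7 + ((44 + s)/(2*s))/3 = -7 + (44 + s)/(6*s))
g = 25921 (g = (-161)² = 25921)
1/(g + H(-7*(l - 5))) = 1/(25921 + (44 - (-287)*(9 - 5))/(6*((-7*(9 - 5))))) = 1/(25921 + (44 - (-287)*4)/(6*((-7*4)))) = 1/(25921 + (⅙)*(44 - 41*(-28))/(-28)) = 1/(25921 + (⅙)*(-1/28)*(44 + 1148)) = 1/(25921 + (⅙)*(-1/28)*1192) = 1/(25921 - 149/21) = 1/(544192/21) = 21/544192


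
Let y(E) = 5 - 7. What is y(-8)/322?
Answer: -1/161 ≈ -0.0062112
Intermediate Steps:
y(E) = -2
y(-8)/322 = -2/322 = -2*1/322 = -1/161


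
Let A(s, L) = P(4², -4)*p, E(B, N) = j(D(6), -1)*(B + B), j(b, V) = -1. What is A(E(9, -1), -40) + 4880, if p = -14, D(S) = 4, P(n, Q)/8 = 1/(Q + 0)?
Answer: 4908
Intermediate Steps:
P(n, Q) = 8/Q (P(n, Q) = 8/(Q + 0) = 8/Q)
E(B, N) = -2*B (E(B, N) = -(B + B) = -2*B)
A(s, L) = 28 (A(s, L) = (8/(-4))*(-14) = (8*(-¼))*(-14) = -2*(-14) = 28)
A(E(9, -1), -40) + 4880 = 28 + 4880 = 4908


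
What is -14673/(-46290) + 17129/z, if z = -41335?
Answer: -1775171/18222830 ≈ -0.097415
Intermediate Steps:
-14673/(-46290) + 17129/z = -14673/(-46290) + 17129/(-41335) = -14673*(-1/46290) + 17129*(-1/41335) = 4891/15430 - 2447/5905 = -1775171/18222830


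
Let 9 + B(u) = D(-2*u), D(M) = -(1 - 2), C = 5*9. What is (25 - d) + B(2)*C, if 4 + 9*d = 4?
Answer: -335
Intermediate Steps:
d = 0 (d = -4/9 + (⅑)*4 = -4/9 + 4/9 = 0)
C = 45
D(M) = 1 (D(M) = -1*(-1) = 1)
B(u) = -8 (B(u) = -9 + 1 = -8)
(25 - d) + B(2)*C = (25 - 1*0) - 8*45 = (25 + 0) - 360 = 25 - 360 = -335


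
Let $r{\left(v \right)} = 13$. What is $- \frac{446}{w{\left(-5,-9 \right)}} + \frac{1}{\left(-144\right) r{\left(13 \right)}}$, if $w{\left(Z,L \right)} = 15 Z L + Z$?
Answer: $- \frac{417791}{627120} \approx -0.66621$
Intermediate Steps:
$w{\left(Z,L \right)} = Z + 15 L Z$ ($w{\left(Z,L \right)} = 15 L Z + Z = Z + 15 L Z$)
$- \frac{446}{w{\left(-5,-9 \right)}} + \frac{1}{\left(-144\right) r{\left(13 \right)}} = - \frac{446}{\left(-5\right) \left(1 + 15 \left(-9\right)\right)} + \frac{1}{\left(-144\right) 13} = - \frac{446}{\left(-5\right) \left(1 - 135\right)} - \frac{1}{1872} = - \frac{446}{\left(-5\right) \left(-134\right)} - \frac{1}{1872} = - \frac{446}{670} - \frac{1}{1872} = \left(-446\right) \frac{1}{670} - \frac{1}{1872} = - \frac{223}{335} - \frac{1}{1872} = - \frac{417791}{627120}$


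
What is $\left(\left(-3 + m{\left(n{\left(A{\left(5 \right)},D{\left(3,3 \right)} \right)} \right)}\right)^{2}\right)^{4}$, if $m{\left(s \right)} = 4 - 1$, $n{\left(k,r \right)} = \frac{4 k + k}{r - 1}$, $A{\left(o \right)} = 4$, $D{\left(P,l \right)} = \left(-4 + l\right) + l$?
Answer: $0$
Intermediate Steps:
$D{\left(P,l \right)} = -4 + 2 l$
$n{\left(k,r \right)} = \frac{5 k}{-1 + r}$
$m{\left(s \right)} = 3$
$\left(\left(-3 + m{\left(n{\left(A{\left(5 \right)},D{\left(3,3 \right)} \right)} \right)}\right)^{2}\right)^{4} = \left(\left(-3 + 3\right)^{2}\right)^{4} = \left(0^{2}\right)^{4} = 0^{4} = 0$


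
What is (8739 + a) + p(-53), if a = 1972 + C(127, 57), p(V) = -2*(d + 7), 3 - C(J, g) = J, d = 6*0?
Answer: 10573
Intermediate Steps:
d = 0
C(J, g) = 3 - J
p(V) = -14 (p(V) = -2*(0 + 7) = -2*7 = -14)
a = 1848 (a = 1972 + (3 - 1*127) = 1972 + (3 - 127) = 1972 - 124 = 1848)
(8739 + a) + p(-53) = (8739 + 1848) - 14 = 10587 - 14 = 10573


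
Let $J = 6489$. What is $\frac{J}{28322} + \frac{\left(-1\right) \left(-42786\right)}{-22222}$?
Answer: $- \frac{76256181}{44955106} \approx -1.6963$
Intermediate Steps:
$\frac{J}{28322} + \frac{\left(-1\right) \left(-42786\right)}{-22222} = \frac{6489}{28322} + \frac{\left(-1\right) \left(-42786\right)}{-22222} = 6489 \cdot \frac{1}{28322} + 42786 \left(- \frac{1}{22222}\right) = \frac{927}{4046} - \frac{21393}{11111} = - \frac{76256181}{44955106}$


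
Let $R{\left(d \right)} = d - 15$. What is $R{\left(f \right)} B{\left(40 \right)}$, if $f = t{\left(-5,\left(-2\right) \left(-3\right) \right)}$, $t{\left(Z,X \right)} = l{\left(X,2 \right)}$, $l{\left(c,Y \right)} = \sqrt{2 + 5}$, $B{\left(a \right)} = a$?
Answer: $-600 + 40 \sqrt{7} \approx -494.17$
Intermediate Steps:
$l{\left(c,Y \right)} = \sqrt{7}$
$t{\left(Z,X \right)} = \sqrt{7}$
$f = \sqrt{7} \approx 2.6458$
$R{\left(d \right)} = -15 + d$
$R{\left(f \right)} B{\left(40 \right)} = \left(-15 + \sqrt{7}\right) 40 = -600 + 40 \sqrt{7}$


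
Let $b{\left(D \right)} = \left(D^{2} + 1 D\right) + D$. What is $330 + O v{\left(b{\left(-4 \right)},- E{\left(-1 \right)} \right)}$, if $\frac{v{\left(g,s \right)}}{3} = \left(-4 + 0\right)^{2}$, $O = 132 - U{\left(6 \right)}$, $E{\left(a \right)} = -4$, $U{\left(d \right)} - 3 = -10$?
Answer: $7002$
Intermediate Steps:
$U{\left(d \right)} = -7$ ($U{\left(d \right)} = 3 - 10 = -7$)
$b{\left(D \right)} = D^{2} + 2 D$ ($b{\left(D \right)} = \left(D^{2} + D\right) + D = \left(D + D^{2}\right) + D = D^{2} + 2 D$)
$O = 139$ ($O = 132 - -7 = 132 + 7 = 139$)
$v{\left(g,s \right)} = 48$ ($v{\left(g,s \right)} = 3 \left(-4 + 0\right)^{2} = 3 \left(-4\right)^{2} = 3 \cdot 16 = 48$)
$330 + O v{\left(b{\left(-4 \right)},- E{\left(-1 \right)} \right)} = 330 + 139 \cdot 48 = 330 + 6672 = 7002$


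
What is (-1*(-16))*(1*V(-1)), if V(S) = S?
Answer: -16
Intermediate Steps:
(-1*(-16))*(1*V(-1)) = (-1*(-16))*(1*(-1)) = 16*(-1) = -16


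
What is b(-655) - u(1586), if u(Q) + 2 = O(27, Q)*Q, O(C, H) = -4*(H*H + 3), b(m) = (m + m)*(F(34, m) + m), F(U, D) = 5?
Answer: 15958542758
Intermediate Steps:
b(m) = 2*m*(5 + m) (b(m) = (m + m)*(5 + m) = (2*m)*(5 + m) = 2*m*(5 + m))
O(C, H) = -12 - 4*H² (O(C, H) = -4*(H² + 3) = -4*(3 + H²) = -12 - 4*H²)
u(Q) = -2 + Q*(-12 - 4*Q²) (u(Q) = -2 + (-12 - 4*Q²)*Q = -2 + Q*(-12 - 4*Q²))
b(-655) - u(1586) = 2*(-655)*(5 - 655) - (-2 - 12*1586 - 4*1586³) = 2*(-655)*(-650) - (-2 - 19032 - 4*3989418056) = 851500 - (-2 - 19032 - 15957672224) = 851500 - 1*(-15957691258) = 851500 + 15957691258 = 15958542758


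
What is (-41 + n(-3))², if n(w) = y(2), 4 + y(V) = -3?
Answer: 2304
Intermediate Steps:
y(V) = -7 (y(V) = -4 - 3 = -7)
n(w) = -7
(-41 + n(-3))² = (-41 - 7)² = (-48)² = 2304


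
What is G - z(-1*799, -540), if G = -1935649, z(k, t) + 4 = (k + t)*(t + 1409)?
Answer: -772054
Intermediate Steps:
z(k, t) = -4 + (1409 + t)*(k + t) (z(k, t) = -4 + (k + t)*(t + 1409) = -4 + (k + t)*(1409 + t) = -4 + (1409 + t)*(k + t))
G - z(-1*799, -540) = -1935649 - (-4 + (-540)**2 + 1409*(-1*799) + 1409*(-540) - 1*799*(-540)) = -1935649 - (-4 + 291600 + 1409*(-799) - 760860 - 799*(-540)) = -1935649 - (-4 + 291600 - 1125791 - 760860 + 431460) = -1935649 - 1*(-1163595) = -1935649 + 1163595 = -772054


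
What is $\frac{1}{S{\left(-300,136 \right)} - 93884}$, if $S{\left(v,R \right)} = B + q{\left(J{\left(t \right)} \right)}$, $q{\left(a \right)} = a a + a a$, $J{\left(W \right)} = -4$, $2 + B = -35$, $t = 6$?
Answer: $- \frac{1}{93889} \approx -1.0651 \cdot 10^{-5}$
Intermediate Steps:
$B = -37$ ($B = -2 - 35 = -37$)
$q{\left(a \right)} = 2 a^{2}$ ($q{\left(a \right)} = a^{2} + a^{2} = 2 a^{2}$)
$S{\left(v,R \right)} = -5$ ($S{\left(v,R \right)} = -37 + 2 \left(-4\right)^{2} = -37 + 2 \cdot 16 = -37 + 32 = -5$)
$\frac{1}{S{\left(-300,136 \right)} - 93884} = \frac{1}{-5 - 93884} = \frac{1}{-93889} = - \frac{1}{93889}$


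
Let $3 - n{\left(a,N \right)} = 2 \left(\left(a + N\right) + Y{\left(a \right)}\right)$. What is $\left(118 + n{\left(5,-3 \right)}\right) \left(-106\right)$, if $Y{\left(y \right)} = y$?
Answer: $-11342$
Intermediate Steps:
$n{\left(a,N \right)} = 3 - 4 a - 2 N$ ($n{\left(a,N \right)} = 3 - 2 \left(\left(a + N\right) + a\right) = 3 - 2 \left(\left(N + a\right) + a\right) = 3 - 2 \left(N + 2 a\right) = 3 - \left(2 N + 4 a\right) = 3 - 4 a - 2 N$)
$\left(118 + n{\left(5,-3 \right)}\right) \left(-106\right) = \left(118 - 11\right) \left(-106\right) = 107 \left(-106\right) = -11342$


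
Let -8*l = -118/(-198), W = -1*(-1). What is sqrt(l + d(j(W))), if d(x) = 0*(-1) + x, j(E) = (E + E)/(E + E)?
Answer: sqrt(16126)/132 ≈ 0.96203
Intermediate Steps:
W = 1
j(E) = 1 (j(E) = (2*E)/((2*E)) = (2*E)*(1/(2*E)) = 1)
l = -59/792 (l = -(-59)/(4*(-198)) = -(-59)*(-1)/(4*198) = -1/8*59/99 = -59/792 ≈ -0.074495)
d(x) = x (d(x) = 0 + x = x)
sqrt(l + d(j(W))) = sqrt(-59/792 + 1) = sqrt(733/792) = sqrt(16126)/132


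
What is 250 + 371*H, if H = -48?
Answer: -17558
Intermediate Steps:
250 + 371*H = 250 + 371*(-48) = 250 - 17808 = -17558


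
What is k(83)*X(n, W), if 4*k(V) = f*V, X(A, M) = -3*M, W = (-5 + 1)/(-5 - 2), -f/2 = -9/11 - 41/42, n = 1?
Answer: -68807/539 ≈ -127.66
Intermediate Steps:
f = 829/231 (f = -2*(-9/11 - 41/42) = -2*(-829/462) = 829/231 ≈ 3.5887)
W = 4/7 (W = -4/(-7) = -4*(-1/7) = 4/7 ≈ 0.57143)
k(V) = 829*V/924 (k(V) = (829*V/231)/4 = 829*V/924)
k(83)*X(n, W) = ((829/924)*83)*(-3*4/7) = (68807/924)*(-12/7) = -68807/539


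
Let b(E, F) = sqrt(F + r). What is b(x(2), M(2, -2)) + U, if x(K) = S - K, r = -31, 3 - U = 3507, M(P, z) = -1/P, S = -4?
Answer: -3504 + 3*I*sqrt(14)/2 ≈ -3504.0 + 5.6125*I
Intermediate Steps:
U = -3504 (U = 3 - 1*3507 = 3 - 3507 = -3504)
x(K) = -4 - K
b(E, F) = sqrt(-31 + F) (b(E, F) = sqrt(F - 31) = sqrt(-31 + F))
b(x(2), M(2, -2)) + U = sqrt(-31 - 1/2) - 3504 = sqrt(-63/2) - 3504 = 3*I*sqrt(14)/2 - 3504 = -3504 + 3*I*sqrt(14)/2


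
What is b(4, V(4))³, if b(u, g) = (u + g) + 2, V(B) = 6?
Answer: 1728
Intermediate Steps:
b(u, g) = 2 + g + u (b(u, g) = (g + u) + 2 = 2 + g + u)
b(4, V(4))³ = (2 + 6 + 4)³ = 12³ = 1728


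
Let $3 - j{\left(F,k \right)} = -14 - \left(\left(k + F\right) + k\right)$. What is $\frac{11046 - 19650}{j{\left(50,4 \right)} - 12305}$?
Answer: $\frac{4302}{6115} \approx 0.70352$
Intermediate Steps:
$j{\left(F,k \right)} = 17 + F + 2 k$ ($j{\left(F,k \right)} = 3 - \left(-14 - \left(\left(k + F\right) + k\right)\right) = 3 - \left(-14 - \left(\left(F + k\right) + k\right)\right) = 3 - \left(-14 - \left(F + 2 k\right)\right) = 3 - \left(-14 - F - 2 k\right) = 3 + \left(14 + F + 2 k\right) = 17 + F + 2 k$)
$\frac{11046 - 19650}{j{\left(50,4 \right)} - 12305} = \frac{11046 - 19650}{\left(17 + 50 + 2 \cdot 4\right) - 12305} = - \frac{8604}{\left(17 + 50 + 8\right) - 12305} = - \frac{8604}{75 - 12305} = - \frac{8604}{-12230} = \left(-8604\right) \left(- \frac{1}{12230}\right) = \frac{4302}{6115}$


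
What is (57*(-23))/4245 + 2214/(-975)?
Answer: -237259/91975 ≈ -2.5796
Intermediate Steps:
(57*(-23))/4245 + 2214/(-975) = -1311*1/4245 + 2214*(-1/975) = -437/1415 - 738/325 = -237259/91975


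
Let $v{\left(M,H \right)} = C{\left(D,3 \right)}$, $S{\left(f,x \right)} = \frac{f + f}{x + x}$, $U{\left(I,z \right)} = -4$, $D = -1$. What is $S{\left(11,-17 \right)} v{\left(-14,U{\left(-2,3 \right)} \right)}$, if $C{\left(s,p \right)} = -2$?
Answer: $\frac{22}{17} \approx 1.2941$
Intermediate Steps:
$S{\left(f,x \right)} = \frac{f}{x}$ ($S{\left(f,x \right)} = \frac{2 f}{2 x} = 2 f \frac{1}{2 x} = \frac{f}{x}$)
$v{\left(M,H \right)} = -2$
$S{\left(11,-17 \right)} v{\left(-14,U{\left(-2,3 \right)} \right)} = \frac{11}{-17} \left(-2\right) = 11 \left(- \frac{1}{17}\right) \left(-2\right) = \left(- \frac{11}{17}\right) \left(-2\right) = \frac{22}{17}$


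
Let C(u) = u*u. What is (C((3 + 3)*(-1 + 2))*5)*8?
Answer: 1440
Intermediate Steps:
C(u) = u²
(C((3 + 3)*(-1 + 2))*5)*8 = (((3 + 3)*(-1 + 2))²*5)*8 = ((6*1)²*5)*8 = (6²*5)*8 = (36*5)*8 = 180*8 = 1440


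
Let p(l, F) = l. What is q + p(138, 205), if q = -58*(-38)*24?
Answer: 53034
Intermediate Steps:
q = 52896 (q = 2204*24 = 52896)
q + p(138, 205) = 52896 + 138 = 53034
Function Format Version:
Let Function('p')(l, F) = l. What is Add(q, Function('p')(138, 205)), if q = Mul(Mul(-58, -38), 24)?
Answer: 53034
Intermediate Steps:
q = 52896 (q = Mul(2204, 24) = 52896)
Add(q, Function('p')(138, 205)) = Add(52896, 138) = 53034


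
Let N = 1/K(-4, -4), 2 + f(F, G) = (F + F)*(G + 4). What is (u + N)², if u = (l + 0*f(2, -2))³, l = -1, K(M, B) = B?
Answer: 25/16 ≈ 1.5625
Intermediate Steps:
f(F, G) = -2 + 2*F*(4 + G) (f(F, G) = -2 + (F + F)*(G + 4) = -2 + (2*F)*(4 + G) = -2 + 2*F*(4 + G))
N = -¼ (N = 1/(-4) = -¼ ≈ -0.25000)
u = -1 (u = (-1 + 0*(-2 + 8*2 + 2*2*(-2)))³ = (-1 + 0*(-2 + 16 - 8))³ = (-1 + 0*6)³ = (-1 + 0)³ = (-1)³ = -1)
(u + N)² = (-1 - ¼)² = (-5/4)² = 25/16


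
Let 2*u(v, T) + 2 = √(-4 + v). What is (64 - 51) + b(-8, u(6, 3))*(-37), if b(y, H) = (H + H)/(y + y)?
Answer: 67/8 + 37*√2/16 ≈ 11.645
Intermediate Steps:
u(v, T) = -1 + √(-4 + v)/2
b(y, H) = H/y (b(y, H) = (2*H)/((2*y)) = (2*H)*(1/(2*y)) = H/y)
(64 - 51) + b(-8, u(6, 3))*(-37) = (64 - 51) + ((-1 + √(-4 + 6)/2)/(-8))*(-37) = 13 + ((-1 + √2/2)*(-⅛))*(-37) = 13 + (⅛ - √2/16)*(-37) = 13 + (-37/8 + 37*√2/16) = 67/8 + 37*√2/16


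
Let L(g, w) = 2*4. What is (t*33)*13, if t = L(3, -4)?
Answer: 3432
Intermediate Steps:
L(g, w) = 8
t = 8
(t*33)*13 = (8*33)*13 = 264*13 = 3432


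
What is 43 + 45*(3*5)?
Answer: 718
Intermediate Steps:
43 + 45*(3*5) = 43 + 45*15 = 43 + 675 = 718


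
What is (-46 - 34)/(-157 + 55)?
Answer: 40/51 ≈ 0.78431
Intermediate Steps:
(-46 - 34)/(-157 + 55) = -80/(-102) = -80*(-1/102) = 40/51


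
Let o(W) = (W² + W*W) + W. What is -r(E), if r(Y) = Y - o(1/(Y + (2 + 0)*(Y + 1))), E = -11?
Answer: 10542/961 ≈ 10.970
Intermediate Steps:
o(W) = W + 2*W² (o(W) = (W² + W²) + W = 2*W² + W = W + 2*W²)
r(Y) = Y - (1 + 2/(2 + 3*Y))/(2 + 3*Y) (r(Y) = Y - (1 + 2/(Y + (2 + 0)*(Y + 1)))/(Y + (2 + 0)*(Y + 1)) = Y - (1 + 2/(Y + 2*(1 + Y)))/(Y + 2*(1 + Y)) = Y - (1 + 2/(Y + (2 + 2*Y)))/(Y + (2 + 2*Y)) = Y - (1 + 2/(2 + 3*Y))/(2 + 3*Y))
-r(E) = -(-4 - 3*(-11) - 11*(2 + 3*(-11))²)/(2 + 3*(-11))² = -(-4 + 33 - 11*(2 - 33)²)/(2 - 33)² = -(-4 + 33 - 11*(-31)²)/(-31)² = -(-4 + 33 - 11*961)/961 = -(-4 + 33 - 10571)/961 = -(-10542)/961 = -1*(-10542/961) = 10542/961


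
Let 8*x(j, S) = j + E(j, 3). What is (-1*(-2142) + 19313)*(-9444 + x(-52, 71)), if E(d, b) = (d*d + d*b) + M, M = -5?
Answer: -1567523755/8 ≈ -1.9594e+8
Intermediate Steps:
E(d, b) = -5 + d² + b*d (E(d, b) = (d*d + d*b) - 5 = (d² + b*d) - 5 = -5 + d² + b*d)
x(j, S) = -5/8 + j/2 + j²/8 (x(j, S) = (j + (-5 + j² + 3*j))/8 = (-5 + j² + 4*j)/8 = -5/8 + j/2 + j²/8)
(-1*(-2142) + 19313)*(-9444 + x(-52, 71)) = (-1*(-2142) + 19313)*(-9444 + (-5/8 + (½)*(-52) + (⅛)*(-52)²)) = (2142 + 19313)*(-9444 + (-5/8 - 26 + (⅛)*2704)) = 21455*(-9444 + (-5/8 - 26 + 338)) = 21455*(-9444 + 2491/8) = 21455*(-73061/8) = -1567523755/8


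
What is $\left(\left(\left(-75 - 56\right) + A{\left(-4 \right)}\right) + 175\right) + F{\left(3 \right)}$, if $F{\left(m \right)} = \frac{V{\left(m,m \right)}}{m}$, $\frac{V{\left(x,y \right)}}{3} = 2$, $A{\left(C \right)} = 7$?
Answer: $53$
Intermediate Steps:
$V{\left(x,y \right)} = 6$ ($V{\left(x,y \right)} = 3 \cdot 2 = 6$)
$F{\left(m \right)} = \frac{6}{m}$
$\left(\left(\left(-75 - 56\right) + A{\left(-4 \right)}\right) + 175\right) + F{\left(3 \right)} = \left(\left(\left(-75 - 56\right) + 7\right) + 175\right) + \frac{6}{3} = \left(\left(\left(-75 - 56\right) + 7\right) + 175\right) + 6 \cdot \frac{1}{3} = \left(\left(-131 + 7\right) + 175\right) + 2 = \left(-124 + 175\right) + 2 = 51 + 2 = 53$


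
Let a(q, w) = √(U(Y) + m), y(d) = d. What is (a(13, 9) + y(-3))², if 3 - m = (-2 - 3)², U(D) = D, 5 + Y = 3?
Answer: (3 - 2*I*√6)² ≈ -15.0 - 29.394*I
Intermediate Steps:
Y = -2 (Y = -5 + 3 = -2)
m = -22 (m = 3 - (-2 - 3)² = 3 - 1*(-5)² = 3 - 1*25 = 3 - 25 = -22)
a(q, w) = 2*I*√6 (a(q, w) = √(-2 - 22) = √(-24) = 2*I*√6)
(a(13, 9) + y(-3))² = (2*I*√6 - 3)² = (-3 + 2*I*√6)²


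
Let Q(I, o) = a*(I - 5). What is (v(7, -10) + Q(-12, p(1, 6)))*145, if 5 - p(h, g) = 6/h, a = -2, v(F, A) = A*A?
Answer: 19430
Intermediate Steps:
v(F, A) = A**2
p(h, g) = 5 - 6/h
Q(I, o) = 10 - 2*I (Q(I, o) = -2*(I - 5) = -2*(-5 + I) = 10 - 2*I)
(v(7, -10) + Q(-12, p(1, 6)))*145 = ((-10)**2 + (10 - 2*(-12)))*145 = (100 + (10 + 24))*145 = (100 + 34)*145 = 134*145 = 19430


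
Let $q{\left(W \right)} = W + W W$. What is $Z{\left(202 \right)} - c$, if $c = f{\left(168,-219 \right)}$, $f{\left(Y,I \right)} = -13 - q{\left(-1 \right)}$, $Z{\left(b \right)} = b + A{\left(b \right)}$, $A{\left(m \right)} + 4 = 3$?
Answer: $214$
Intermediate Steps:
$A{\left(m \right)} = -1$ ($A{\left(m \right)} = -4 + 3 = -1$)
$q{\left(W \right)} = W + W^{2}$
$Z{\left(b \right)} = -1 + b$ ($Z{\left(b \right)} = b - 1 = -1 + b$)
$f{\left(Y,I \right)} = -13$ ($f{\left(Y,I \right)} = -13 - - (1 - 1) = -13 - \left(-1\right) 0 = -13 - 0 = -13 + 0 = -13$)
$c = -13$
$Z{\left(202 \right)} - c = \left(-1 + 202\right) - -13 = 201 + 13 = 214$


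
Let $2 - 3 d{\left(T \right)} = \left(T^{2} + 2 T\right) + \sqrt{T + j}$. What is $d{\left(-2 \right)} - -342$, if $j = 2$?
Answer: $\frac{1028}{3} \approx 342.67$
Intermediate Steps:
$d{\left(T \right)} = \frac{2}{3} - \frac{2 T}{3} - \frac{T^{2}}{3} - \frac{\sqrt{2 + T}}{3}$ ($d{\left(T \right)} = \frac{2}{3} - \frac{\left(T^{2} + 2 T\right) + \sqrt{T + 2}}{3} = \frac{2}{3} - \frac{\left(T^{2} + 2 T\right) + \sqrt{2 + T}}{3} = \frac{2}{3} - \frac{T^{2} + \sqrt{2 + T} + 2 T}{3} = \frac{2}{3} - \left(\frac{T^{2}}{3} + \frac{\sqrt{2 + T}}{3} + \frac{2 T}{3}\right) = \frac{2}{3} - \frac{2 T}{3} - \frac{T^{2}}{3} - \frac{\sqrt{2 + T}}{3}$)
$d{\left(-2 \right)} - -342 = \left(\frac{2}{3} - - \frac{4}{3} - \frac{\left(-2\right)^{2}}{3} - \frac{\sqrt{2 - 2}}{3}\right) - -342 = \left(\frac{2}{3} + \frac{4}{3} - \frac{4}{3} - \frac{\sqrt{0}}{3}\right) + 342 = \left(\frac{2}{3} + \frac{4}{3} - \frac{4}{3} - 0\right) + 342 = \left(\frac{2}{3} + \frac{4}{3} - \frac{4}{3} + 0\right) + 342 = \frac{2}{3} + 342 = \frac{1028}{3}$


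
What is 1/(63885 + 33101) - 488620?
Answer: -47389299319/96986 ≈ -4.8862e+5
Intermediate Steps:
1/(63885 + 33101) - 488620 = 1/96986 - 488620 = -47389299319/96986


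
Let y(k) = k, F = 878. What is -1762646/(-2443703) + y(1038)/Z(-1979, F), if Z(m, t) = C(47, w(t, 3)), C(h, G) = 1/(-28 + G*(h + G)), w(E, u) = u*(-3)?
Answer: -938526811534/2443703 ≈ -3.8406e+5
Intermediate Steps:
w(E, u) = -3*u
C(h, G) = 1/(-28 + G*(G + h))
Z(m, t) = -1/370 (Z(m, t) = 1/(-28 + (-3*3)² - 3*3*47) = 1/(-28 + (-9)² - 9*47) = 1/(-28 + 81 - 423) = 1/(-370) = -1/370)
-1762646/(-2443703) + y(1038)/Z(-1979, F) = -1762646/(-2443703) + 1038/(-1/370) = -1762646*(-1/2443703) + 1038*(-370) = 1762646/2443703 - 384060 = -938526811534/2443703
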